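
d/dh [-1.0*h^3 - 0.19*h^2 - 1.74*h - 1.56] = -3.0*h^2 - 0.38*h - 1.74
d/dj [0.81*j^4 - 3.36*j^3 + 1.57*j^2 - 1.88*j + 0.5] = 3.24*j^3 - 10.08*j^2 + 3.14*j - 1.88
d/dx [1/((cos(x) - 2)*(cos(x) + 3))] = (sin(x) + sin(2*x))/((cos(x) - 2)^2*(cos(x) + 3)^2)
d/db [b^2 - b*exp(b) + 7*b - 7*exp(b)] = -b*exp(b) + 2*b - 8*exp(b) + 7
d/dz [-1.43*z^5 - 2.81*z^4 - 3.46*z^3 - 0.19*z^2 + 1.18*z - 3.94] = -7.15*z^4 - 11.24*z^3 - 10.38*z^2 - 0.38*z + 1.18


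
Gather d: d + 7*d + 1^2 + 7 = 8*d + 8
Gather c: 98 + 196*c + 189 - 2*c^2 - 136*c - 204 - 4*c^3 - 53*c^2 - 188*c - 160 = -4*c^3 - 55*c^2 - 128*c - 77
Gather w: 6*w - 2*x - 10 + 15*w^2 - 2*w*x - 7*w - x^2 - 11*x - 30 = 15*w^2 + w*(-2*x - 1) - x^2 - 13*x - 40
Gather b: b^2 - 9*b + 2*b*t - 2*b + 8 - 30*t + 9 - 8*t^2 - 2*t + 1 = b^2 + b*(2*t - 11) - 8*t^2 - 32*t + 18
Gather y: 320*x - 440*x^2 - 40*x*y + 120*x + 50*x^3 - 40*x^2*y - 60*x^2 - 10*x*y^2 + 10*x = 50*x^3 - 500*x^2 - 10*x*y^2 + 450*x + y*(-40*x^2 - 40*x)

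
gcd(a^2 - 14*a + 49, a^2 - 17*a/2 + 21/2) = a - 7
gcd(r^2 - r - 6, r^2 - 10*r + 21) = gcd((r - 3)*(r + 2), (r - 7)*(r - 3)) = r - 3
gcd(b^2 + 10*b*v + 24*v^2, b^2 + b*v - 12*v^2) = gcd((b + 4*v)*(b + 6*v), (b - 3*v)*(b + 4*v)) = b + 4*v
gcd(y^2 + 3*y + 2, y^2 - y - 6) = y + 2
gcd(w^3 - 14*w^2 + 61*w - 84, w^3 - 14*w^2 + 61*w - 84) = w^3 - 14*w^2 + 61*w - 84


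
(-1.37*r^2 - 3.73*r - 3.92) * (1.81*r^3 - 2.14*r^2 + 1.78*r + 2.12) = -2.4797*r^5 - 3.8195*r^4 - 1.5516*r^3 - 1.155*r^2 - 14.8852*r - 8.3104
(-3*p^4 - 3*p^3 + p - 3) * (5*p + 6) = -15*p^5 - 33*p^4 - 18*p^3 + 5*p^2 - 9*p - 18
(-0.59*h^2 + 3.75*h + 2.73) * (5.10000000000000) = -3.009*h^2 + 19.125*h + 13.923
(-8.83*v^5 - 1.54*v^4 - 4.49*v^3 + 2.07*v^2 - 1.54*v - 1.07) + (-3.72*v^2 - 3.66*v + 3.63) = -8.83*v^5 - 1.54*v^4 - 4.49*v^3 - 1.65*v^2 - 5.2*v + 2.56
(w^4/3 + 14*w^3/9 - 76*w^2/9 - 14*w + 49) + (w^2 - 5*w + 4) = w^4/3 + 14*w^3/9 - 67*w^2/9 - 19*w + 53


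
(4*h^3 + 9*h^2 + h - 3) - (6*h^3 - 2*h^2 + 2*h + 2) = -2*h^3 + 11*h^2 - h - 5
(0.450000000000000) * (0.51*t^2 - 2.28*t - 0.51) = 0.2295*t^2 - 1.026*t - 0.2295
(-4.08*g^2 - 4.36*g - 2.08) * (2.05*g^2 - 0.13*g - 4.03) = -8.364*g^4 - 8.4076*g^3 + 12.7452*g^2 + 17.8412*g + 8.3824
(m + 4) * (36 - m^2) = -m^3 - 4*m^2 + 36*m + 144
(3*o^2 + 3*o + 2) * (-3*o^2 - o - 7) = -9*o^4 - 12*o^3 - 30*o^2 - 23*o - 14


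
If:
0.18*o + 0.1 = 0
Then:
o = -0.56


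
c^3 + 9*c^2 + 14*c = c*(c + 2)*(c + 7)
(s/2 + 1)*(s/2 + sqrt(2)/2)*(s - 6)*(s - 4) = s^4/4 - 2*s^3 + sqrt(2)*s^3/4 - 2*sqrt(2)*s^2 + s^2 + sqrt(2)*s + 12*s + 12*sqrt(2)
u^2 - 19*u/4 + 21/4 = (u - 3)*(u - 7/4)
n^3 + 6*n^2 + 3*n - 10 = (n - 1)*(n + 2)*(n + 5)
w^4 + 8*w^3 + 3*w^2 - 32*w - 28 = (w - 2)*(w + 1)*(w + 2)*(w + 7)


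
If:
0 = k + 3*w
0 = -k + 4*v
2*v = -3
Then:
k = -6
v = -3/2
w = 2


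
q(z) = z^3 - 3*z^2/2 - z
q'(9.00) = 215.00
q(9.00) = 598.50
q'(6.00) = 89.00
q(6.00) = 156.00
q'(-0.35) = 0.42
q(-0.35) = 0.12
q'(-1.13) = 6.22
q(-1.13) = -2.23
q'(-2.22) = 20.45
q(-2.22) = -16.11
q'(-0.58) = 1.75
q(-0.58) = -0.12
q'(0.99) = -1.03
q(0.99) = -1.49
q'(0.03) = -1.09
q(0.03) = -0.03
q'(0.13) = -1.34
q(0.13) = -0.15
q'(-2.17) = 19.64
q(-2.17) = -15.11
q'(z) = 3*z^2 - 3*z - 1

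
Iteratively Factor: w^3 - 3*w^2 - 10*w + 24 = (w - 2)*(w^2 - w - 12) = (w - 4)*(w - 2)*(w + 3)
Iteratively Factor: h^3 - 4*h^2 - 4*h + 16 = (h + 2)*(h^2 - 6*h + 8) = (h - 2)*(h + 2)*(h - 4)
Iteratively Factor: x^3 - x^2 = (x)*(x^2 - x) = x^2*(x - 1)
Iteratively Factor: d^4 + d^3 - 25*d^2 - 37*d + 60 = (d - 5)*(d^3 + 6*d^2 + 5*d - 12) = (d - 5)*(d + 3)*(d^2 + 3*d - 4) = (d - 5)*(d + 3)*(d + 4)*(d - 1)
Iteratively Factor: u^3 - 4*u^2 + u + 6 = (u - 3)*(u^2 - u - 2) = (u - 3)*(u - 2)*(u + 1)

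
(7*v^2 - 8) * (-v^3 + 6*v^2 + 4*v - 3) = -7*v^5 + 42*v^4 + 36*v^3 - 69*v^2 - 32*v + 24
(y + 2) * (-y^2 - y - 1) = -y^3 - 3*y^2 - 3*y - 2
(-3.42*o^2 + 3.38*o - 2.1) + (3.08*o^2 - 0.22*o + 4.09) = -0.34*o^2 + 3.16*o + 1.99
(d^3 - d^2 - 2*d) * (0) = 0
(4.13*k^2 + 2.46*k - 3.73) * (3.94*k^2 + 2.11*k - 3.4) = 16.2722*k^4 + 18.4067*k^3 - 23.5476*k^2 - 16.2343*k + 12.682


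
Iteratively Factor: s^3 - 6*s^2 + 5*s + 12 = (s - 3)*(s^2 - 3*s - 4) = (s - 3)*(s + 1)*(s - 4)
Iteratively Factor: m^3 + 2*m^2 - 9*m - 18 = (m + 3)*(m^2 - m - 6) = (m - 3)*(m + 3)*(m + 2)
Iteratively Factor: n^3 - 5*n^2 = (n - 5)*(n^2) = n*(n - 5)*(n)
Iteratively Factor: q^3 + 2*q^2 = (q + 2)*(q^2) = q*(q + 2)*(q)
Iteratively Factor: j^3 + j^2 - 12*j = (j)*(j^2 + j - 12) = j*(j + 4)*(j - 3)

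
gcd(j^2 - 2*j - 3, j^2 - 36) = 1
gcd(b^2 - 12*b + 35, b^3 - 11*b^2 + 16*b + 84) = b - 7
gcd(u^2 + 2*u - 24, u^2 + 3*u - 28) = u - 4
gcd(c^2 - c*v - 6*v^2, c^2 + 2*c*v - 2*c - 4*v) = c + 2*v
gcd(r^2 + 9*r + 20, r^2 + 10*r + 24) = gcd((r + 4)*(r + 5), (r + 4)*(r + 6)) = r + 4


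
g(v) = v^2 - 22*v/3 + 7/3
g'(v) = 2*v - 22/3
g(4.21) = -10.82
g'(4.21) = 1.09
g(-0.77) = 8.57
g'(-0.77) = -8.87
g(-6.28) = 87.83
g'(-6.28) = -19.89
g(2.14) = -8.78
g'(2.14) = -3.05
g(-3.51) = 40.39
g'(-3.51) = -14.35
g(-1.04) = 11.04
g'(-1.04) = -9.41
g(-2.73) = 29.81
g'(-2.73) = -12.79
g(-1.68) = 17.48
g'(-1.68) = -10.69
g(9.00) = 17.33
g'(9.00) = 10.67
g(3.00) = -10.67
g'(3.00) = -1.33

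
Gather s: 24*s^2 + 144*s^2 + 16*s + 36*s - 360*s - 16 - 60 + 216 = 168*s^2 - 308*s + 140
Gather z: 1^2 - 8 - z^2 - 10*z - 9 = -z^2 - 10*z - 16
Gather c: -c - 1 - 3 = -c - 4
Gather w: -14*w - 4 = -14*w - 4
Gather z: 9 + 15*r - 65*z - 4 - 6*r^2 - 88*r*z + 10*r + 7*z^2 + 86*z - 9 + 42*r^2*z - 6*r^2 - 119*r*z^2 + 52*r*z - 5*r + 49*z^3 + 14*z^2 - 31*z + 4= -12*r^2 + 20*r + 49*z^3 + z^2*(21 - 119*r) + z*(42*r^2 - 36*r - 10)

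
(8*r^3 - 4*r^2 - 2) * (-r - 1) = -8*r^4 - 4*r^3 + 4*r^2 + 2*r + 2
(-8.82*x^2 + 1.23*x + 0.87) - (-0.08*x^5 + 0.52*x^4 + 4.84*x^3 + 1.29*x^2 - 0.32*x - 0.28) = 0.08*x^5 - 0.52*x^4 - 4.84*x^3 - 10.11*x^2 + 1.55*x + 1.15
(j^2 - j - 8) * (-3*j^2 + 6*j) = -3*j^4 + 9*j^3 + 18*j^2 - 48*j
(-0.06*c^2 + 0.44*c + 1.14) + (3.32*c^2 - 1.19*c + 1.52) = 3.26*c^2 - 0.75*c + 2.66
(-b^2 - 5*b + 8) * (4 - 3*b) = 3*b^3 + 11*b^2 - 44*b + 32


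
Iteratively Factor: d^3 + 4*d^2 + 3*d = (d + 1)*(d^2 + 3*d) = (d + 1)*(d + 3)*(d)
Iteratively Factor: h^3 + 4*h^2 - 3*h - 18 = (h - 2)*(h^2 + 6*h + 9) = (h - 2)*(h + 3)*(h + 3)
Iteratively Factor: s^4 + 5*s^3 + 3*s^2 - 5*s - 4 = (s + 1)*(s^3 + 4*s^2 - s - 4) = (s + 1)^2*(s^2 + 3*s - 4) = (s + 1)^2*(s + 4)*(s - 1)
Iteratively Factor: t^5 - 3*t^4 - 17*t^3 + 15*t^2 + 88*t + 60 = (t + 2)*(t^4 - 5*t^3 - 7*t^2 + 29*t + 30) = (t + 2)^2*(t^3 - 7*t^2 + 7*t + 15) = (t + 1)*(t + 2)^2*(t^2 - 8*t + 15) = (t - 5)*(t + 1)*(t + 2)^2*(t - 3)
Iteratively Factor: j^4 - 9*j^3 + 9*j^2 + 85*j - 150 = (j - 5)*(j^3 - 4*j^2 - 11*j + 30) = (j - 5)^2*(j^2 + j - 6) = (j - 5)^2*(j - 2)*(j + 3)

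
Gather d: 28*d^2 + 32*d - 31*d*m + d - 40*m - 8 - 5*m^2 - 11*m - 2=28*d^2 + d*(33 - 31*m) - 5*m^2 - 51*m - 10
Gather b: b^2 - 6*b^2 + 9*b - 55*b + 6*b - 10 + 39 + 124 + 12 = -5*b^2 - 40*b + 165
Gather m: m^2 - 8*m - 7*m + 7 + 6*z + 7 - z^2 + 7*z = m^2 - 15*m - z^2 + 13*z + 14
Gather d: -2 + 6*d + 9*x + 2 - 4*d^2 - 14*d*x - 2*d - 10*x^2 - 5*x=-4*d^2 + d*(4 - 14*x) - 10*x^2 + 4*x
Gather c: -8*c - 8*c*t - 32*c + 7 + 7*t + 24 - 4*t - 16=c*(-8*t - 40) + 3*t + 15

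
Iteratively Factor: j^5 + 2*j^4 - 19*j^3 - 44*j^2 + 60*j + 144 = (j + 2)*(j^4 - 19*j^2 - 6*j + 72) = (j + 2)*(j + 3)*(j^3 - 3*j^2 - 10*j + 24) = (j + 2)*(j + 3)^2*(j^2 - 6*j + 8) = (j - 4)*(j + 2)*(j + 3)^2*(j - 2)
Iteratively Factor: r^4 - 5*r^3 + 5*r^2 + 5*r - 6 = (r + 1)*(r^3 - 6*r^2 + 11*r - 6) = (r - 2)*(r + 1)*(r^2 - 4*r + 3) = (r - 3)*(r - 2)*(r + 1)*(r - 1)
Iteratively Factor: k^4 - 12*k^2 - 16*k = (k)*(k^3 - 12*k - 16) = k*(k + 2)*(k^2 - 2*k - 8) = k*(k + 2)^2*(k - 4)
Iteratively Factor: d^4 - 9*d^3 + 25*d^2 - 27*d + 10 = (d - 1)*(d^3 - 8*d^2 + 17*d - 10) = (d - 1)^2*(d^2 - 7*d + 10) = (d - 5)*(d - 1)^2*(d - 2)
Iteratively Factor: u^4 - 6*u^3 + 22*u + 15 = (u + 1)*(u^3 - 7*u^2 + 7*u + 15) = (u - 5)*(u + 1)*(u^2 - 2*u - 3) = (u - 5)*(u + 1)^2*(u - 3)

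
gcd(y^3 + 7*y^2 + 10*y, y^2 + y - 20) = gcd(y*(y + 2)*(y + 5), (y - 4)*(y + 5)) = y + 5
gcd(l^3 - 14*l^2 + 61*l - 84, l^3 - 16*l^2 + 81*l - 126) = l^2 - 10*l + 21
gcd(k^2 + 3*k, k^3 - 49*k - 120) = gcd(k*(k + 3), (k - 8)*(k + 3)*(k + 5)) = k + 3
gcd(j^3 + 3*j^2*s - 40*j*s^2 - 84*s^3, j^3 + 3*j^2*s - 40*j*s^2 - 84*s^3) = -j^3 - 3*j^2*s + 40*j*s^2 + 84*s^3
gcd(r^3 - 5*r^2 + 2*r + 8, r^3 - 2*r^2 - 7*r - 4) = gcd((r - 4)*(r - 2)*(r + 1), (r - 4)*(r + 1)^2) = r^2 - 3*r - 4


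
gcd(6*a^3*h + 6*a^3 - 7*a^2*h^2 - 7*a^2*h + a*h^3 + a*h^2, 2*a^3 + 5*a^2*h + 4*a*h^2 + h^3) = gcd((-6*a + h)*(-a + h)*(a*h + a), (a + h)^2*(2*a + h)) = 1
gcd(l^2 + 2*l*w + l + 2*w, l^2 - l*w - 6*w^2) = l + 2*w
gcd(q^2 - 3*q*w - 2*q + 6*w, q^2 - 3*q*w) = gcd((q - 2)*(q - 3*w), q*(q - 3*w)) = q - 3*w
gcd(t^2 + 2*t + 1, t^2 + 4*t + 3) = t + 1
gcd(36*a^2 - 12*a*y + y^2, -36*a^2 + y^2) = -6*a + y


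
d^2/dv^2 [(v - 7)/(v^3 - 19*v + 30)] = 2*((v - 7)*(3*v^2 - 19)^2 + (-3*v^2 - 3*v*(v - 7) + 19)*(v^3 - 19*v + 30))/(v^3 - 19*v + 30)^3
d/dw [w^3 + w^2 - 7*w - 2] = 3*w^2 + 2*w - 7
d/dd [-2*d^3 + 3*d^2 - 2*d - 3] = -6*d^2 + 6*d - 2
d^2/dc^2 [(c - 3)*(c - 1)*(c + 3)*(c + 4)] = 12*c^2 + 18*c - 26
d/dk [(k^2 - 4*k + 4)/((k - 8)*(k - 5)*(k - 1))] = (-k^4 + 8*k^3 - 15*k^2 + 32*k - 52)/(k^6 - 28*k^5 + 302*k^4 - 1564*k^3 + 3929*k^2 - 4240*k + 1600)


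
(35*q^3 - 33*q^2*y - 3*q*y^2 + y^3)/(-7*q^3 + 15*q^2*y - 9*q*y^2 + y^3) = (5*q + y)/(-q + y)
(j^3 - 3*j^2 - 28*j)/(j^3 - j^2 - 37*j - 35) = j*(j + 4)/(j^2 + 6*j + 5)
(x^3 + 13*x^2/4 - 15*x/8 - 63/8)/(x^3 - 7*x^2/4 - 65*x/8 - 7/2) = (2*x^2 + 3*x - 9)/(2*x^2 - 7*x - 4)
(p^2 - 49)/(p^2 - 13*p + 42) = (p + 7)/(p - 6)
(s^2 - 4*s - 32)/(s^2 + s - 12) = (s - 8)/(s - 3)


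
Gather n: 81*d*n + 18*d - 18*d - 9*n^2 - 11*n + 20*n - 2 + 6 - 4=-9*n^2 + n*(81*d + 9)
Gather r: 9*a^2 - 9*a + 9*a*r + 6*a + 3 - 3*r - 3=9*a^2 - 3*a + r*(9*a - 3)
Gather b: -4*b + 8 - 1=7 - 4*b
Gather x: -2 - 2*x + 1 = -2*x - 1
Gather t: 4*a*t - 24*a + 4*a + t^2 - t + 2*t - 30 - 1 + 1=-20*a + t^2 + t*(4*a + 1) - 30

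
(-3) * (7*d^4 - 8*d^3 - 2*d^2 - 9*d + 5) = -21*d^4 + 24*d^3 + 6*d^2 + 27*d - 15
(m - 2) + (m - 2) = 2*m - 4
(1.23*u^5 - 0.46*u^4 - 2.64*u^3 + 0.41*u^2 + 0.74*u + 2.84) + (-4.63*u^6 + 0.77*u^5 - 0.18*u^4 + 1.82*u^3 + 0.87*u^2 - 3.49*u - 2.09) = -4.63*u^6 + 2.0*u^5 - 0.64*u^4 - 0.82*u^3 + 1.28*u^2 - 2.75*u + 0.75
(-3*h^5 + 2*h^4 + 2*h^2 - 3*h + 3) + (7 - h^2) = -3*h^5 + 2*h^4 + h^2 - 3*h + 10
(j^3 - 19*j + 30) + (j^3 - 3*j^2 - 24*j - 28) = 2*j^3 - 3*j^2 - 43*j + 2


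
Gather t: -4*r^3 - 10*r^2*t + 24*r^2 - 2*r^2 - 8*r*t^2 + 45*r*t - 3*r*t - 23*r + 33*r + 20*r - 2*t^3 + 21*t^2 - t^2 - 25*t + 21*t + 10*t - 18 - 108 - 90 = -4*r^3 + 22*r^2 + 30*r - 2*t^3 + t^2*(20 - 8*r) + t*(-10*r^2 + 42*r + 6) - 216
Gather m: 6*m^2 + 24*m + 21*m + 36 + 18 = 6*m^2 + 45*m + 54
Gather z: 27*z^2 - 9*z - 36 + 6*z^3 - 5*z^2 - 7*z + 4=6*z^3 + 22*z^2 - 16*z - 32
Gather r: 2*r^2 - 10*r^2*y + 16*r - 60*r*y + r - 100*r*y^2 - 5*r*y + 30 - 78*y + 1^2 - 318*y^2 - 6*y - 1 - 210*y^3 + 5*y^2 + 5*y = r^2*(2 - 10*y) + r*(-100*y^2 - 65*y + 17) - 210*y^3 - 313*y^2 - 79*y + 30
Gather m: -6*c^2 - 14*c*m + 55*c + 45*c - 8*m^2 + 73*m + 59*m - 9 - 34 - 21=-6*c^2 + 100*c - 8*m^2 + m*(132 - 14*c) - 64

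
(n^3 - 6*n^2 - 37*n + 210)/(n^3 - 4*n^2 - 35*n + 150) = (n - 7)/(n - 5)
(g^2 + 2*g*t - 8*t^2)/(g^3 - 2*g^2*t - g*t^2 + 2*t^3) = (-g - 4*t)/(-g^2 + t^2)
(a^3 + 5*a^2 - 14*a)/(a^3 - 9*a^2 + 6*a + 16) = a*(a + 7)/(a^2 - 7*a - 8)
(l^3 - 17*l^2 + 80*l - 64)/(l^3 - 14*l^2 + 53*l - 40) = (l - 8)/(l - 5)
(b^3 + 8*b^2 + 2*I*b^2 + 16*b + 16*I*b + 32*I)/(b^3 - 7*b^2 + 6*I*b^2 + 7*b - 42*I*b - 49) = (b^3 + b^2*(8 + 2*I) + b*(16 + 16*I) + 32*I)/(b^3 + b^2*(-7 + 6*I) + b*(7 - 42*I) - 49)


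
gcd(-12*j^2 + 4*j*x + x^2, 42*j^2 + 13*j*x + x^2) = 6*j + x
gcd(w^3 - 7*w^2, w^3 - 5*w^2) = w^2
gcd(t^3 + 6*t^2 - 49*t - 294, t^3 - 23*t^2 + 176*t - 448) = t - 7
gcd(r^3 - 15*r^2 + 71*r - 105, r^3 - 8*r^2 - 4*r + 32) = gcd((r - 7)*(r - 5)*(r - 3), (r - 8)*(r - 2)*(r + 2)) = 1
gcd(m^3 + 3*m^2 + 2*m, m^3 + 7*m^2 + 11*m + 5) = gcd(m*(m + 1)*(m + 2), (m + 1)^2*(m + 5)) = m + 1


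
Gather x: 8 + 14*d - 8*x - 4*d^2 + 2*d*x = -4*d^2 + 14*d + x*(2*d - 8) + 8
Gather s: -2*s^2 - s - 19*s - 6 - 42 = -2*s^2 - 20*s - 48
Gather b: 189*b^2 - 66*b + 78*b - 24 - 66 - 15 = 189*b^2 + 12*b - 105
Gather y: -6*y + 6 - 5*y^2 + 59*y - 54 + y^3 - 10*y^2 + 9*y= y^3 - 15*y^2 + 62*y - 48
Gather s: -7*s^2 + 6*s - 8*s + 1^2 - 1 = -7*s^2 - 2*s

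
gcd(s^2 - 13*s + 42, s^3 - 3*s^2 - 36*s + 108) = s - 6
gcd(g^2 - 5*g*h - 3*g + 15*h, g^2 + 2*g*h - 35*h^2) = g - 5*h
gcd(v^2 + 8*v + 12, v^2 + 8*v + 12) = v^2 + 8*v + 12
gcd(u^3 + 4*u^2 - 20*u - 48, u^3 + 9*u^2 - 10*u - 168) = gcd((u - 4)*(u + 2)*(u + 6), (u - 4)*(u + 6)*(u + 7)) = u^2 + 2*u - 24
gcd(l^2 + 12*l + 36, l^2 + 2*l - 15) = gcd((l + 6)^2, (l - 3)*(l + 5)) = 1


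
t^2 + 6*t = t*(t + 6)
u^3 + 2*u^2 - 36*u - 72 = (u - 6)*(u + 2)*(u + 6)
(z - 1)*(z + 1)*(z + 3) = z^3 + 3*z^2 - z - 3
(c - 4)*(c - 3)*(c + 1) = c^3 - 6*c^2 + 5*c + 12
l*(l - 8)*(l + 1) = l^3 - 7*l^2 - 8*l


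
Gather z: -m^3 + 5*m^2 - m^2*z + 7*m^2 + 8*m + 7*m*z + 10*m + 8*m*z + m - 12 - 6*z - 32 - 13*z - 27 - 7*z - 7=-m^3 + 12*m^2 + 19*m + z*(-m^2 + 15*m - 26) - 78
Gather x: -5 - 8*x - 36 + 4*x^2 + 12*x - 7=4*x^2 + 4*x - 48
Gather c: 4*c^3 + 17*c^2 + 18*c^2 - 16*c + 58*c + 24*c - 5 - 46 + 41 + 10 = 4*c^3 + 35*c^2 + 66*c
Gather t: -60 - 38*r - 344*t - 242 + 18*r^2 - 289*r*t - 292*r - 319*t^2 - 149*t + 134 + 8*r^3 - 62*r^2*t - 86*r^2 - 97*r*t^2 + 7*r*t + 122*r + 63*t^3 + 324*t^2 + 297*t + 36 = 8*r^3 - 68*r^2 - 208*r + 63*t^3 + t^2*(5 - 97*r) + t*(-62*r^2 - 282*r - 196) - 132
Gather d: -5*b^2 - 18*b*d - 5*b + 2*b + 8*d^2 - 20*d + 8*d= -5*b^2 - 3*b + 8*d^2 + d*(-18*b - 12)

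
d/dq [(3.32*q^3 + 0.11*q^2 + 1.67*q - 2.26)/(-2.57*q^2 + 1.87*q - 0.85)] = (-8.5324*q^4 + 12.4168*q^3 - 3.9684*q^2 - 11.8034*q + 2.8067)/(6.6049*q^4 - 9.6118*q^3 + 7.8659*q^2 - 3.179*q + 0.7225)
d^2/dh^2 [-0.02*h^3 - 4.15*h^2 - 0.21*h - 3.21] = -0.12*h - 8.3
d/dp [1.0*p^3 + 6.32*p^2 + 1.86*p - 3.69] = 3.0*p^2 + 12.64*p + 1.86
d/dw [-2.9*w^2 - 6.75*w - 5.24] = -5.8*w - 6.75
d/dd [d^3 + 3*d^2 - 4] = 3*d*(d + 2)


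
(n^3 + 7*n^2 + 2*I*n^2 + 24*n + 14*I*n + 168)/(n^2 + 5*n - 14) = (n^2 + 2*I*n + 24)/(n - 2)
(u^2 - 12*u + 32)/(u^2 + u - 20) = (u - 8)/(u + 5)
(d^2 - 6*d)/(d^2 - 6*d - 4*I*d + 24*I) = d/(d - 4*I)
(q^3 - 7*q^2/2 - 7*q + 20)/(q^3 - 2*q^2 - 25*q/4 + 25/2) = 2*(q - 4)/(2*q - 5)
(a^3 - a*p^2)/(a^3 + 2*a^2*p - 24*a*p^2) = (a^2 - p^2)/(a^2 + 2*a*p - 24*p^2)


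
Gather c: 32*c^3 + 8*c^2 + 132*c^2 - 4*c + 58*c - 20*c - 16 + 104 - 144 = 32*c^3 + 140*c^2 + 34*c - 56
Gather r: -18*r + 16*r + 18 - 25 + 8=1 - 2*r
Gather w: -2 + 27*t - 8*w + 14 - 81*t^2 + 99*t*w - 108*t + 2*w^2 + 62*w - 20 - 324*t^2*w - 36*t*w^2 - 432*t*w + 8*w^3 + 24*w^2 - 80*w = -81*t^2 - 81*t + 8*w^3 + w^2*(26 - 36*t) + w*(-324*t^2 - 333*t - 26) - 8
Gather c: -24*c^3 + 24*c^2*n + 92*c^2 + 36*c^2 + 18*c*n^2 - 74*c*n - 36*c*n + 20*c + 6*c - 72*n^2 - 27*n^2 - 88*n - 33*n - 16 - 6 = -24*c^3 + c^2*(24*n + 128) + c*(18*n^2 - 110*n + 26) - 99*n^2 - 121*n - 22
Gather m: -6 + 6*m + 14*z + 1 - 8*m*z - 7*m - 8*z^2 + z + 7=m*(-8*z - 1) - 8*z^2 + 15*z + 2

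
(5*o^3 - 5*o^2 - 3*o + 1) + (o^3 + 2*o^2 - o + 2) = 6*o^3 - 3*o^2 - 4*o + 3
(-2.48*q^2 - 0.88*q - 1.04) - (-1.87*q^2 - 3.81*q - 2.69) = -0.61*q^2 + 2.93*q + 1.65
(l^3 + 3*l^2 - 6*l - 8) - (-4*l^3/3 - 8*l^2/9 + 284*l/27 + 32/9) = 7*l^3/3 + 35*l^2/9 - 446*l/27 - 104/9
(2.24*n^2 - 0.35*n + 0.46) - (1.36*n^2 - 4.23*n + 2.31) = 0.88*n^2 + 3.88*n - 1.85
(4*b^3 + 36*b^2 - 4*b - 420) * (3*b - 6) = 12*b^4 + 84*b^3 - 228*b^2 - 1236*b + 2520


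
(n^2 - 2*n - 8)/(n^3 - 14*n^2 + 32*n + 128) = (n - 4)/(n^2 - 16*n + 64)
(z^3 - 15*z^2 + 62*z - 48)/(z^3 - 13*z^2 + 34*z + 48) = (z - 1)/(z + 1)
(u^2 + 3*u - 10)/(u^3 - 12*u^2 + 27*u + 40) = (u^2 + 3*u - 10)/(u^3 - 12*u^2 + 27*u + 40)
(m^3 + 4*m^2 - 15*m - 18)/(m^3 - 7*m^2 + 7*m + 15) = (m + 6)/(m - 5)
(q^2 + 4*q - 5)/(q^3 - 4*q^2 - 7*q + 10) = (q + 5)/(q^2 - 3*q - 10)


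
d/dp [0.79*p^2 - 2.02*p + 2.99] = 1.58*p - 2.02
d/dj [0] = 0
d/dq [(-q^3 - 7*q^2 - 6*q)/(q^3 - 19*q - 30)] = (7*q^4 + 50*q^3 + 223*q^2 + 420*q + 180)/(q^6 - 38*q^4 - 60*q^3 + 361*q^2 + 1140*q + 900)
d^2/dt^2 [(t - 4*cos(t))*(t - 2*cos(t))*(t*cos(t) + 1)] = -t^3*cos(t) - 6*t^2*sin(t) + 12*t^2*cos(2*t) + 24*t*sin(2*t) + 6*t*cos(t) - 18*t*cos(3*t) - 12*sin(3*t) - 22*cos(2*t) - 4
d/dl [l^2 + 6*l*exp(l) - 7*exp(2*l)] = 6*l*exp(l) + 2*l - 14*exp(2*l) + 6*exp(l)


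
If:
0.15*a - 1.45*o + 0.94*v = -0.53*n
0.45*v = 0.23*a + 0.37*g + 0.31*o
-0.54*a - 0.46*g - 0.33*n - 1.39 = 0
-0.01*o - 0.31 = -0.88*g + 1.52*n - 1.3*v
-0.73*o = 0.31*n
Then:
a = -6.77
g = 3.88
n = 1.46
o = -0.62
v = -0.69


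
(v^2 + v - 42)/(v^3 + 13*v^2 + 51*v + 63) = (v - 6)/(v^2 + 6*v + 9)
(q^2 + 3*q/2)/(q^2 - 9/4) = 2*q/(2*q - 3)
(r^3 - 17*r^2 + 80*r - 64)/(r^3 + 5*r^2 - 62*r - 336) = (r^2 - 9*r + 8)/(r^2 + 13*r + 42)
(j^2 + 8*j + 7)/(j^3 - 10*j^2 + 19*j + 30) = (j + 7)/(j^2 - 11*j + 30)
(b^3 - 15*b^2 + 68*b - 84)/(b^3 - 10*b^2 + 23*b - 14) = (b - 6)/(b - 1)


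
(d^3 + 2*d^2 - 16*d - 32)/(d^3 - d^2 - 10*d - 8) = (d + 4)/(d + 1)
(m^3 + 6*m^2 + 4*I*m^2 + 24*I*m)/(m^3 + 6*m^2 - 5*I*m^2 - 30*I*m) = (m + 4*I)/(m - 5*I)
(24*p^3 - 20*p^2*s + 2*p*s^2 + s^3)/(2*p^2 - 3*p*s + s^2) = (12*p^2 - 4*p*s - s^2)/(p - s)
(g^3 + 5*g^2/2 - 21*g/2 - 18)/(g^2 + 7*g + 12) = (2*g^2 - 3*g - 9)/(2*(g + 3))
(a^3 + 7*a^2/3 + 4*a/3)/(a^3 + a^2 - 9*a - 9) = a*(3*a + 4)/(3*(a^2 - 9))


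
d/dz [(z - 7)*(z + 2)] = 2*z - 5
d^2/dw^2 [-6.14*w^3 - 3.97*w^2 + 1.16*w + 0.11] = -36.84*w - 7.94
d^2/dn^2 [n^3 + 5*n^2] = 6*n + 10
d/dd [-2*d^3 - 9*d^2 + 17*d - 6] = -6*d^2 - 18*d + 17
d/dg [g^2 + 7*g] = 2*g + 7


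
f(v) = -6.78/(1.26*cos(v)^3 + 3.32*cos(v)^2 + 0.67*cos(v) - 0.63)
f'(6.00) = 1.14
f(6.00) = -1.62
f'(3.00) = 3.86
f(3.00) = -9.19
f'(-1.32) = 290.89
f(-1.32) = 28.25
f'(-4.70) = -9.81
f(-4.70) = 10.63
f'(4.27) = -54.68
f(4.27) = 16.65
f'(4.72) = 12.52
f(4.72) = 10.85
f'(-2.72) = -19.44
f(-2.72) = -11.99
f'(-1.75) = -6.19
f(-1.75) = 10.41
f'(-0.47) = 2.41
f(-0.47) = -1.94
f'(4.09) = -524.28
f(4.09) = 47.78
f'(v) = -6.78*(3.78*sin(v)*cos(v)^2 + 6.64*sin(v)*cos(v) + 0.67*sin(v))/(1.26*cos(v)^3 + 3.32*cos(v)^2 + 0.67*cos(v) - 0.63)^2 = (25.6284*sin(v)^2 - 45.0192*cos(v) - 30.171)*sin(v)/(1.26*cos(v)^3 + 3.32*cos(v)^2 + 0.67*cos(v) - 0.63)^2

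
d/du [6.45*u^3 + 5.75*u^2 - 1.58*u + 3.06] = 19.35*u^2 + 11.5*u - 1.58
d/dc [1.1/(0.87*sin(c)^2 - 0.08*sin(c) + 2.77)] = (0.088 - 1.914*sin(c))*cos(c)/(0.87*sin(c)^2 - 0.08*sin(c) + 2.77)^2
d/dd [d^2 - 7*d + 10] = 2*d - 7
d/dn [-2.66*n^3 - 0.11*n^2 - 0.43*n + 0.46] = -7.98*n^2 - 0.22*n - 0.43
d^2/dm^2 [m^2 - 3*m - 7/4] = 2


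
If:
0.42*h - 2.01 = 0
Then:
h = 4.79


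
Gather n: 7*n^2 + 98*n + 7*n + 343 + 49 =7*n^2 + 105*n + 392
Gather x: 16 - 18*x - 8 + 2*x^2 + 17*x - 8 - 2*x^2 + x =0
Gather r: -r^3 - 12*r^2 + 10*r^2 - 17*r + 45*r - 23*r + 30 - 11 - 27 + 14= -r^3 - 2*r^2 + 5*r + 6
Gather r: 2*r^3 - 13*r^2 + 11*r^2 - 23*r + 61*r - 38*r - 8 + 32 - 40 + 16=2*r^3 - 2*r^2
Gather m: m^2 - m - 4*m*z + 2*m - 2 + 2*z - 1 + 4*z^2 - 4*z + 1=m^2 + m*(1 - 4*z) + 4*z^2 - 2*z - 2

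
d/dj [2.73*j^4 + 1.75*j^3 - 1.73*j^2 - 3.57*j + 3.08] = 10.92*j^3 + 5.25*j^2 - 3.46*j - 3.57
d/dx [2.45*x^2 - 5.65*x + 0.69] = 4.9*x - 5.65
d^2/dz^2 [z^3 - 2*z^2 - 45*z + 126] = 6*z - 4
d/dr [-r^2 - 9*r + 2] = -2*r - 9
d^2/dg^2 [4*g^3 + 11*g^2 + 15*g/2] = 24*g + 22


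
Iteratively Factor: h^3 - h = (h)*(h^2 - 1) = h*(h + 1)*(h - 1)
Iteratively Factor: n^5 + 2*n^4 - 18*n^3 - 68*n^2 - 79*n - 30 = (n - 5)*(n^4 + 7*n^3 + 17*n^2 + 17*n + 6) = (n - 5)*(n + 1)*(n^3 + 6*n^2 + 11*n + 6) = (n - 5)*(n + 1)*(n + 2)*(n^2 + 4*n + 3) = (n - 5)*(n + 1)*(n + 2)*(n + 3)*(n + 1)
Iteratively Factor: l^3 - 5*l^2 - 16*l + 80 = (l + 4)*(l^2 - 9*l + 20) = (l - 5)*(l + 4)*(l - 4)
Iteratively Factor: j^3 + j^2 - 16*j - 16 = (j - 4)*(j^2 + 5*j + 4) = (j - 4)*(j + 4)*(j + 1)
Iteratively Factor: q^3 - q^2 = (q)*(q^2 - q) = q*(q - 1)*(q)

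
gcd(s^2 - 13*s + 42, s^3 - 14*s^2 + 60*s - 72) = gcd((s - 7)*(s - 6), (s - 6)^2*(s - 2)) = s - 6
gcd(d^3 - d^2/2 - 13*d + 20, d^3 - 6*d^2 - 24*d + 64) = d^2 + 2*d - 8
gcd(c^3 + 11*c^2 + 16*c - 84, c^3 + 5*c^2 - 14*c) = c^2 + 5*c - 14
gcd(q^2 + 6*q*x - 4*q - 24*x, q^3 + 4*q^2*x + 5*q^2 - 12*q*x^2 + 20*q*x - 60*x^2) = q + 6*x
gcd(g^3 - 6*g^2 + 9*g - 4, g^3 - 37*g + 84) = g - 4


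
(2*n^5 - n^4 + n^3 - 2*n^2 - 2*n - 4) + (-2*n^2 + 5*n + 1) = 2*n^5 - n^4 + n^3 - 4*n^2 + 3*n - 3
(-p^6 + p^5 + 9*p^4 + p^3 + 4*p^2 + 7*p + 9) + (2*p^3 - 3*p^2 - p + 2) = -p^6 + p^5 + 9*p^4 + 3*p^3 + p^2 + 6*p + 11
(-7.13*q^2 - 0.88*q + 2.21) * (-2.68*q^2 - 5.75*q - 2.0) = 19.1084*q^4 + 43.3559*q^3 + 13.3972*q^2 - 10.9475*q - 4.42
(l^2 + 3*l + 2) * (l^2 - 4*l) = l^4 - l^3 - 10*l^2 - 8*l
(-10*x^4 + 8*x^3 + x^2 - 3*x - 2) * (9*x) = -90*x^5 + 72*x^4 + 9*x^3 - 27*x^2 - 18*x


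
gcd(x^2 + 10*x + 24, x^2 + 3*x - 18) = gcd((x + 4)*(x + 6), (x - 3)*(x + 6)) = x + 6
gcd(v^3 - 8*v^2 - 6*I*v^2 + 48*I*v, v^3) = v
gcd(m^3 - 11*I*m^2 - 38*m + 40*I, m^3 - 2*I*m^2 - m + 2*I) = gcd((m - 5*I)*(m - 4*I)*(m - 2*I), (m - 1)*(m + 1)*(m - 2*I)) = m - 2*I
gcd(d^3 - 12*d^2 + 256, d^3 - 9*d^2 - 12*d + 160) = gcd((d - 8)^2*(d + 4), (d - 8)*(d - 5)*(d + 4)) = d^2 - 4*d - 32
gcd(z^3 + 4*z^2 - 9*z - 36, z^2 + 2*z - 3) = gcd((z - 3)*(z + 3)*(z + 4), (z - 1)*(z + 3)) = z + 3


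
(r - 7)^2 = r^2 - 14*r + 49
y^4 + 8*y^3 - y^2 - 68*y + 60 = (y - 2)*(y - 1)*(y + 5)*(y + 6)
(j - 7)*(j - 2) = j^2 - 9*j + 14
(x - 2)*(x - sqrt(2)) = x^2 - 2*x - sqrt(2)*x + 2*sqrt(2)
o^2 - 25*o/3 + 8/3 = (o - 8)*(o - 1/3)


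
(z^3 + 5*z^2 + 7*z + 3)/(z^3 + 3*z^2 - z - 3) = (z + 1)/(z - 1)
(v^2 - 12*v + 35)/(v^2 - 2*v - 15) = (v - 7)/(v + 3)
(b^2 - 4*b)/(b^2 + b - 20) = b/(b + 5)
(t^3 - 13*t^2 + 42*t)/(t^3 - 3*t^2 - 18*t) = (t - 7)/(t + 3)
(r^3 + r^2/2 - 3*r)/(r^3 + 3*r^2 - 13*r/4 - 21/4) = 2*r*(r + 2)/(2*r^2 + 9*r + 7)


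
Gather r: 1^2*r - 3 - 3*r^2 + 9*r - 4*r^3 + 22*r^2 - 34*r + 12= -4*r^3 + 19*r^2 - 24*r + 9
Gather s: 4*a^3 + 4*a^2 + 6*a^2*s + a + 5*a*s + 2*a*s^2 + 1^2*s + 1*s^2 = 4*a^3 + 4*a^2 + a + s^2*(2*a + 1) + s*(6*a^2 + 5*a + 1)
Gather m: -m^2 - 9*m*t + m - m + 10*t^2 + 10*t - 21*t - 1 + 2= -m^2 - 9*m*t + 10*t^2 - 11*t + 1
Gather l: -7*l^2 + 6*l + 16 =-7*l^2 + 6*l + 16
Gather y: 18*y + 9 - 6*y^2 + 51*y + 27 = -6*y^2 + 69*y + 36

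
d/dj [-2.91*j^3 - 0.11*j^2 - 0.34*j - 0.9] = -8.73*j^2 - 0.22*j - 0.34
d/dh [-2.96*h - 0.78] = -2.96000000000000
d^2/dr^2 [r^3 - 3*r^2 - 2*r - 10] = 6*r - 6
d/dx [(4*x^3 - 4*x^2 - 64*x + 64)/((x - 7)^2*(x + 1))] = 24*(-2*x^3 + 3*x^2 - 3*x + 32)/(x^5 - 19*x^4 + 106*x^3 - 70*x^2 - 539*x - 343)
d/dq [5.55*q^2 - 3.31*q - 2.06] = 11.1*q - 3.31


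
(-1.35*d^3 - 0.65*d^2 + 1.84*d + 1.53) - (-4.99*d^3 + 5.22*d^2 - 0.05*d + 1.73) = 3.64*d^3 - 5.87*d^2 + 1.89*d - 0.2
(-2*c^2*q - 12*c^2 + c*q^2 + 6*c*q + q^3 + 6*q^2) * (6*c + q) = -12*c^3*q - 72*c^3 + 4*c^2*q^2 + 24*c^2*q + 7*c*q^3 + 42*c*q^2 + q^4 + 6*q^3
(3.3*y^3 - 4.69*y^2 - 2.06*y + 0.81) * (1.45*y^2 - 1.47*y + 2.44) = 4.785*y^5 - 11.6515*y^4 + 11.9593*y^3 - 7.2409*y^2 - 6.2171*y + 1.9764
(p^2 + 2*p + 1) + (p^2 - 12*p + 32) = 2*p^2 - 10*p + 33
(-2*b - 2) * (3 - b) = 2*b^2 - 4*b - 6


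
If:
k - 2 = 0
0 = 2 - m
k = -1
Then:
No Solution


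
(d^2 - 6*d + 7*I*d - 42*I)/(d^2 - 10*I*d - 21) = (d^2 + d*(-6 + 7*I) - 42*I)/(d^2 - 10*I*d - 21)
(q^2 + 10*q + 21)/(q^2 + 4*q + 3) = (q + 7)/(q + 1)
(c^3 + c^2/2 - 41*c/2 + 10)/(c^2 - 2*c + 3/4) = 2*(c^2 + c - 20)/(2*c - 3)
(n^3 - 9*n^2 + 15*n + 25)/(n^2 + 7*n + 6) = (n^2 - 10*n + 25)/(n + 6)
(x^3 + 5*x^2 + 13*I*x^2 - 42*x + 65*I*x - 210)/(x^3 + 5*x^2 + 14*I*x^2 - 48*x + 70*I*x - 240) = (x + 7*I)/(x + 8*I)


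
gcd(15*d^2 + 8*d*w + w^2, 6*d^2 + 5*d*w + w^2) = 3*d + w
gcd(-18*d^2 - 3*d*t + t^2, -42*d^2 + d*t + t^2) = -6*d + t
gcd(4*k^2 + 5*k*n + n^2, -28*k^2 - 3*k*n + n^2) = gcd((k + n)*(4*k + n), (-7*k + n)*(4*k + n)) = 4*k + n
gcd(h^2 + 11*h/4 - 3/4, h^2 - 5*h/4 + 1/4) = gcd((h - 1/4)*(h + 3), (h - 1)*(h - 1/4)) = h - 1/4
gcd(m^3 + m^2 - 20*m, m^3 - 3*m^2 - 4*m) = m^2 - 4*m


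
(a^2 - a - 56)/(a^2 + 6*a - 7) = (a - 8)/(a - 1)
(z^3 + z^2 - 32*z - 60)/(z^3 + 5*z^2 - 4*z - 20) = (z - 6)/(z - 2)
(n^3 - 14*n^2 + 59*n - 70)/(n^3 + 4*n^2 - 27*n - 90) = (n^2 - 9*n + 14)/(n^2 + 9*n + 18)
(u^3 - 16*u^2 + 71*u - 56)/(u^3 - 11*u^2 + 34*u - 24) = (u^2 - 15*u + 56)/(u^2 - 10*u + 24)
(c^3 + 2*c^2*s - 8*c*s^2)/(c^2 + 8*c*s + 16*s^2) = c*(c - 2*s)/(c + 4*s)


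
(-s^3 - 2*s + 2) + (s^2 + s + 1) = -s^3 + s^2 - s + 3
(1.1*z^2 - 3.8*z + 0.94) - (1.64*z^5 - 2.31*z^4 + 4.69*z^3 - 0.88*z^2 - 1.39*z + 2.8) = -1.64*z^5 + 2.31*z^4 - 4.69*z^3 + 1.98*z^2 - 2.41*z - 1.86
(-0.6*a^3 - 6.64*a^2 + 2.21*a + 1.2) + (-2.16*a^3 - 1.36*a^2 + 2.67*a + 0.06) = -2.76*a^3 - 8.0*a^2 + 4.88*a + 1.26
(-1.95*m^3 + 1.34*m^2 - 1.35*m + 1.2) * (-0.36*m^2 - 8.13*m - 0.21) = 0.702*m^5 + 15.3711*m^4 - 9.9987*m^3 + 10.2621*m^2 - 9.4725*m - 0.252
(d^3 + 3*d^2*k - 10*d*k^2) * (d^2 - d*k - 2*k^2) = d^5 + 2*d^4*k - 15*d^3*k^2 + 4*d^2*k^3 + 20*d*k^4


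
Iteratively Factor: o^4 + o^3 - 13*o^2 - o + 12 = (o - 3)*(o^3 + 4*o^2 - o - 4) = (o - 3)*(o + 1)*(o^2 + 3*o - 4) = (o - 3)*(o + 1)*(o + 4)*(o - 1)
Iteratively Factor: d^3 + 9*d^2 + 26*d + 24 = (d + 4)*(d^2 + 5*d + 6) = (d + 2)*(d + 4)*(d + 3)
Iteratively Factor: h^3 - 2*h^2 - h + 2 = (h - 2)*(h^2 - 1) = (h - 2)*(h + 1)*(h - 1)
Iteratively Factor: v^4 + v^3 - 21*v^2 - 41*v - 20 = (v + 4)*(v^3 - 3*v^2 - 9*v - 5) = (v + 1)*(v + 4)*(v^2 - 4*v - 5) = (v + 1)^2*(v + 4)*(v - 5)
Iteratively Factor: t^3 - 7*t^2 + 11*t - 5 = (t - 1)*(t^2 - 6*t + 5) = (t - 5)*(t - 1)*(t - 1)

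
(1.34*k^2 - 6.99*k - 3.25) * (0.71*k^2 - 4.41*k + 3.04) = 0.9514*k^4 - 10.8723*k^3 + 32.592*k^2 - 6.9171*k - 9.88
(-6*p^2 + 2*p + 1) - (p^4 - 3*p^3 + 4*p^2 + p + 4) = -p^4 + 3*p^3 - 10*p^2 + p - 3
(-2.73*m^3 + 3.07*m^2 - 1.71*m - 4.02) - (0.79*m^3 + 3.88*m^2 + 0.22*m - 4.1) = -3.52*m^3 - 0.81*m^2 - 1.93*m + 0.0800000000000001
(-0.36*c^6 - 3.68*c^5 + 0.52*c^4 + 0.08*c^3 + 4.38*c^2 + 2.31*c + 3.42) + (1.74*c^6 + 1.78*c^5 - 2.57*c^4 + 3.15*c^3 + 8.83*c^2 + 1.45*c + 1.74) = 1.38*c^6 - 1.9*c^5 - 2.05*c^4 + 3.23*c^3 + 13.21*c^2 + 3.76*c + 5.16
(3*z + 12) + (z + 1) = 4*z + 13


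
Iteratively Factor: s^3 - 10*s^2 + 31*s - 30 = (s - 5)*(s^2 - 5*s + 6) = (s - 5)*(s - 2)*(s - 3)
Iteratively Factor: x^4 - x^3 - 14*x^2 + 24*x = (x - 3)*(x^3 + 2*x^2 - 8*x) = (x - 3)*(x - 2)*(x^2 + 4*x) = (x - 3)*(x - 2)*(x + 4)*(x)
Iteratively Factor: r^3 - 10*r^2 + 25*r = (r - 5)*(r^2 - 5*r) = (r - 5)^2*(r)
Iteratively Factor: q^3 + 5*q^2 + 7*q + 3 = (q + 1)*(q^2 + 4*q + 3) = (q + 1)*(q + 3)*(q + 1)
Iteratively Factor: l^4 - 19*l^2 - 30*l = (l + 3)*(l^3 - 3*l^2 - 10*l) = (l + 2)*(l + 3)*(l^2 - 5*l) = l*(l + 2)*(l + 3)*(l - 5)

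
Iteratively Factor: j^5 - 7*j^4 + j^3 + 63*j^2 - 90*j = (j + 3)*(j^4 - 10*j^3 + 31*j^2 - 30*j) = j*(j + 3)*(j^3 - 10*j^2 + 31*j - 30) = j*(j - 3)*(j + 3)*(j^2 - 7*j + 10) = j*(j - 3)*(j - 2)*(j + 3)*(j - 5)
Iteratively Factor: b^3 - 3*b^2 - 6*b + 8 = (b - 1)*(b^2 - 2*b - 8) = (b - 4)*(b - 1)*(b + 2)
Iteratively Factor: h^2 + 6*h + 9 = (h + 3)*(h + 3)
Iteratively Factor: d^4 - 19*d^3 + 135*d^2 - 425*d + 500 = (d - 4)*(d^3 - 15*d^2 + 75*d - 125) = (d - 5)*(d - 4)*(d^2 - 10*d + 25) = (d - 5)^2*(d - 4)*(d - 5)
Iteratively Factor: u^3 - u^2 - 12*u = (u + 3)*(u^2 - 4*u) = (u - 4)*(u + 3)*(u)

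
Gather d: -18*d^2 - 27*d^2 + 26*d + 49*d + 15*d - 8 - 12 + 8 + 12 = -45*d^2 + 90*d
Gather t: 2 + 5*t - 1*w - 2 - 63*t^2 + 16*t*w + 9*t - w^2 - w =-63*t^2 + t*(16*w + 14) - w^2 - 2*w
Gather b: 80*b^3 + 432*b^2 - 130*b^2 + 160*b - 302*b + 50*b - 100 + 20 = 80*b^3 + 302*b^2 - 92*b - 80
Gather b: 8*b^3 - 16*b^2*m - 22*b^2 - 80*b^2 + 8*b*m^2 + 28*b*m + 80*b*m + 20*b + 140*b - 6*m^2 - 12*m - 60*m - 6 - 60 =8*b^3 + b^2*(-16*m - 102) + b*(8*m^2 + 108*m + 160) - 6*m^2 - 72*m - 66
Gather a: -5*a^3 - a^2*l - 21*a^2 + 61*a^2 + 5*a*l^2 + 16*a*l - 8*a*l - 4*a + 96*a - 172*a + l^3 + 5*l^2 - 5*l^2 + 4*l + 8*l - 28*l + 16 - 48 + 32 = -5*a^3 + a^2*(40 - l) + a*(5*l^2 + 8*l - 80) + l^3 - 16*l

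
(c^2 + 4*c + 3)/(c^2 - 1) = (c + 3)/(c - 1)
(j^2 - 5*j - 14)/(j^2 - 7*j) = (j + 2)/j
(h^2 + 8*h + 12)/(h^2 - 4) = (h + 6)/(h - 2)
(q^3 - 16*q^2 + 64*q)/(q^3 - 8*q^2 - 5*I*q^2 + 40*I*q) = (q - 8)/(q - 5*I)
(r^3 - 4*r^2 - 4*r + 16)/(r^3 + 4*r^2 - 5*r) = (r^3 - 4*r^2 - 4*r + 16)/(r*(r^2 + 4*r - 5))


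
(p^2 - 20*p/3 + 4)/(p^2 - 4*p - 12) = (p - 2/3)/(p + 2)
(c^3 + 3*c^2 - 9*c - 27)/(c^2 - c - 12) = (c^2 - 9)/(c - 4)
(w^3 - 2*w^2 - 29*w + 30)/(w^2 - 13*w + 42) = (w^2 + 4*w - 5)/(w - 7)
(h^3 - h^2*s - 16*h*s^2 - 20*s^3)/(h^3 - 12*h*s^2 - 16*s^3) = (-h + 5*s)/(-h + 4*s)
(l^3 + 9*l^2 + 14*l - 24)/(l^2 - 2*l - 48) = (l^2 + 3*l - 4)/(l - 8)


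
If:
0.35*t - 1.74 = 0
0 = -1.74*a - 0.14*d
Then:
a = -0.0804597701149425*d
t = 4.97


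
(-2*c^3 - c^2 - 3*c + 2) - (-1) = -2*c^3 - c^2 - 3*c + 3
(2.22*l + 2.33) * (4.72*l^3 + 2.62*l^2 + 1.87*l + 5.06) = 10.4784*l^4 + 16.814*l^3 + 10.256*l^2 + 15.5903*l + 11.7898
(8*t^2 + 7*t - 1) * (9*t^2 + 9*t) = 72*t^4 + 135*t^3 + 54*t^2 - 9*t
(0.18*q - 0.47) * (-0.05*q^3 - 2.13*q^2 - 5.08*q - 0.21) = -0.009*q^4 - 0.3599*q^3 + 0.0866999999999999*q^2 + 2.3498*q + 0.0987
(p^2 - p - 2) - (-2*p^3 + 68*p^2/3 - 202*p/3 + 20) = 2*p^3 - 65*p^2/3 + 199*p/3 - 22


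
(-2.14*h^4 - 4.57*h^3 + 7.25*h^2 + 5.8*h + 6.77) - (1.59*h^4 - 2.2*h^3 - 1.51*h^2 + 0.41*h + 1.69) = -3.73*h^4 - 2.37*h^3 + 8.76*h^2 + 5.39*h + 5.08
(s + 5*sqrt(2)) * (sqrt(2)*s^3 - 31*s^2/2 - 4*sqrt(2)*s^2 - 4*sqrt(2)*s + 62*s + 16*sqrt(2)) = sqrt(2)*s^4 - 4*sqrt(2)*s^3 - 11*s^3/2 - 163*sqrt(2)*s^2/2 + 22*s^2 - 40*s + 326*sqrt(2)*s + 160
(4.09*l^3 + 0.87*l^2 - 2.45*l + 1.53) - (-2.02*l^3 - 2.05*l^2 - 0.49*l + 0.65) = 6.11*l^3 + 2.92*l^2 - 1.96*l + 0.88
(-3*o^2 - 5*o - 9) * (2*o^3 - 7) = -6*o^5 - 10*o^4 - 18*o^3 + 21*o^2 + 35*o + 63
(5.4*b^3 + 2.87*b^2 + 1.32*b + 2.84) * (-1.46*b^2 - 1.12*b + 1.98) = -7.884*b^5 - 10.2382*b^4 + 5.5504*b^3 + 0.0578000000000003*b^2 - 0.5672*b + 5.6232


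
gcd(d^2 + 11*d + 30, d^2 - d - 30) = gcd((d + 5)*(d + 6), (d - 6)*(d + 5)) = d + 5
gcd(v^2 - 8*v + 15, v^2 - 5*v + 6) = v - 3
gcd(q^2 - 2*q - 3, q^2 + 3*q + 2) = q + 1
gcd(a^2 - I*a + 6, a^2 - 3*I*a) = a - 3*I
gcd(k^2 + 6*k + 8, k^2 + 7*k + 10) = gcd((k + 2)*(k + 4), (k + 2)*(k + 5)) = k + 2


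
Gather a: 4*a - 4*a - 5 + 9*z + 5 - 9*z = 0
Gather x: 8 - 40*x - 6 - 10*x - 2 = -50*x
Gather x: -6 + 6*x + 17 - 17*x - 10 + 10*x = 1 - x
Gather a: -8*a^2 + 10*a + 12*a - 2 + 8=-8*a^2 + 22*a + 6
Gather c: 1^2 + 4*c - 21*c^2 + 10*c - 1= -21*c^2 + 14*c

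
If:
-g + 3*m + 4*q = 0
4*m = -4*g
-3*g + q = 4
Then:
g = -2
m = 2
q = -2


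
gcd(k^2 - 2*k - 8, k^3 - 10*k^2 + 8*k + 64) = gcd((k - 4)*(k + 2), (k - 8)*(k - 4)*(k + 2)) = k^2 - 2*k - 8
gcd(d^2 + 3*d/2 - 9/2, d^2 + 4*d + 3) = d + 3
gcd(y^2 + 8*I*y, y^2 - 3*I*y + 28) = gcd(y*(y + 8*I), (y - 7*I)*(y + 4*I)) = 1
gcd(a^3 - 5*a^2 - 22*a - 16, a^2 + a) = a + 1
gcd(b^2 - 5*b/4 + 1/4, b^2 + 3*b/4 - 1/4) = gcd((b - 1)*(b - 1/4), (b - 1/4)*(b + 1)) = b - 1/4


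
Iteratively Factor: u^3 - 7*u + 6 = (u - 1)*(u^2 + u - 6) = (u - 1)*(u + 3)*(u - 2)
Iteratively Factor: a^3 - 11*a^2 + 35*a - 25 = (a - 1)*(a^2 - 10*a + 25) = (a - 5)*(a - 1)*(a - 5)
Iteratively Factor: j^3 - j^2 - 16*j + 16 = (j - 1)*(j^2 - 16) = (j - 4)*(j - 1)*(j + 4)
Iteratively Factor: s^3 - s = (s + 1)*(s^2 - s) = (s - 1)*(s + 1)*(s)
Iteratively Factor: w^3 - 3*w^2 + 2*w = (w)*(w^2 - 3*w + 2) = w*(w - 1)*(w - 2)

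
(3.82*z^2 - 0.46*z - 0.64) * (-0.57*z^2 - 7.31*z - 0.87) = -2.1774*z^4 - 27.662*z^3 + 0.404*z^2 + 5.0786*z + 0.5568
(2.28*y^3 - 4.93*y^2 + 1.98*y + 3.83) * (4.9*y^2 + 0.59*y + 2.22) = 11.172*y^5 - 22.8118*y^4 + 11.8549*y^3 + 8.9906*y^2 + 6.6553*y + 8.5026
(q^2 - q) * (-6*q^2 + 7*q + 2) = -6*q^4 + 13*q^3 - 5*q^2 - 2*q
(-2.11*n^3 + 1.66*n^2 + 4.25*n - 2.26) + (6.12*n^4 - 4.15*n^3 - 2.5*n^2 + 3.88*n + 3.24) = 6.12*n^4 - 6.26*n^3 - 0.84*n^2 + 8.13*n + 0.98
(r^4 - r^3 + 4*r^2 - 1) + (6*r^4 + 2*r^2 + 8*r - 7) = 7*r^4 - r^3 + 6*r^2 + 8*r - 8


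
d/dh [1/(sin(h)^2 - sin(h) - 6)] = (1 - 2*sin(h))*cos(h)/(sin(h) + cos(h)^2 + 5)^2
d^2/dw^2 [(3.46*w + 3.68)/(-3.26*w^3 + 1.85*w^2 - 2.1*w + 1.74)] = (-220.628976*w^5 - 344.111256*w^4 + 378.7959*w^3 - 462.246528*w^2 + 27.360648*w - 34.05144)/(34.645976*w^9 - 58.98318*w^8 + 100.42593*w^7 - 137.798297*w^6 + 127.65519*w^5 - 113.81319*w^4 + 79.430328*w^3 - 39.82338*w^2 + 19.07388*w - 5.268024)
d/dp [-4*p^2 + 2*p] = 2 - 8*p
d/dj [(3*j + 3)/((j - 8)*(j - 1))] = 3*(-j^2 - 2*j + 17)/(j^4 - 18*j^3 + 97*j^2 - 144*j + 64)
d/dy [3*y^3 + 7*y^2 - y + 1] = 9*y^2 + 14*y - 1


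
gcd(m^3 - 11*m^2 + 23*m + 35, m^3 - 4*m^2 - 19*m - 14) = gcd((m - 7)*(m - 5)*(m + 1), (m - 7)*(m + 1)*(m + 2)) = m^2 - 6*m - 7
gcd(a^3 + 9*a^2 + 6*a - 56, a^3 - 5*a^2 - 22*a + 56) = a^2 + 2*a - 8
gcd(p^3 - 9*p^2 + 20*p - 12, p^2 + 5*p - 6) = p - 1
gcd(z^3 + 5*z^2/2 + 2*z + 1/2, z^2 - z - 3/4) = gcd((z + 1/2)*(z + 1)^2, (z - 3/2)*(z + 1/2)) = z + 1/2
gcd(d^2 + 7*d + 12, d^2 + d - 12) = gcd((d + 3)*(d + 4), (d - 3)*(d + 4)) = d + 4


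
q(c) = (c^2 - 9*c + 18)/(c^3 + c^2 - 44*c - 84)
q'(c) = (2*c - 9)/(c^3 + c^2 - 44*c - 84) + (-3*c^2 - 2*c + 44)*(c^2 - 9*c + 18)/(c^3 + c^2 - 44*c - 84)^2 = (-c^4 + 18*c^3 - 89*c^2 - 204*c + 1548)/(c^6 + 2*c^5 - 87*c^4 - 256*c^3 + 1768*c^2 + 7392*c + 7056)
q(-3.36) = 1.60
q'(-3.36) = 0.30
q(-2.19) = 6.39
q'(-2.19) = 30.64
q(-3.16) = 1.69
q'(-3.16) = 0.57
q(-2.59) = 2.49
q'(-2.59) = 3.01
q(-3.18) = 1.67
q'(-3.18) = 0.54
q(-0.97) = -0.67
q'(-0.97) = 0.96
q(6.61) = -0.05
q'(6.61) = -0.22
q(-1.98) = -55.04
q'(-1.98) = 2777.65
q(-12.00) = -0.24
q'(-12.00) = -0.05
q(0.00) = -0.21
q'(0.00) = 0.22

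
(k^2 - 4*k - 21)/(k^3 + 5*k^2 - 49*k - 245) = (k + 3)/(k^2 + 12*k + 35)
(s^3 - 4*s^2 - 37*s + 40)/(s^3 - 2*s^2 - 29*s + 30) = (s - 8)/(s - 6)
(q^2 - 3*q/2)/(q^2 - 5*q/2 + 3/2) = q/(q - 1)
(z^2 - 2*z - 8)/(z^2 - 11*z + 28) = (z + 2)/(z - 7)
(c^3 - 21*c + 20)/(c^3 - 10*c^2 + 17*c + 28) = (c^2 + 4*c - 5)/(c^2 - 6*c - 7)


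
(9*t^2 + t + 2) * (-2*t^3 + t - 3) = -18*t^5 - 2*t^4 + 5*t^3 - 26*t^2 - t - 6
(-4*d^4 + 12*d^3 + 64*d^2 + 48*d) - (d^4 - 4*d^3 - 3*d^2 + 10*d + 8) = -5*d^4 + 16*d^3 + 67*d^2 + 38*d - 8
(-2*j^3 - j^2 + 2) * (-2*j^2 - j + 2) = 4*j^5 + 4*j^4 - 3*j^3 - 6*j^2 - 2*j + 4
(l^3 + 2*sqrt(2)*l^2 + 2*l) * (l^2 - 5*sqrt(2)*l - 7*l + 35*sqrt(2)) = l^5 - 7*l^4 - 3*sqrt(2)*l^4 - 18*l^3 + 21*sqrt(2)*l^3 - 10*sqrt(2)*l^2 + 126*l^2 + 70*sqrt(2)*l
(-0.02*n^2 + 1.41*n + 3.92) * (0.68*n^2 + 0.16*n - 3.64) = -0.0136*n^4 + 0.9556*n^3 + 2.964*n^2 - 4.5052*n - 14.2688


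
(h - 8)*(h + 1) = h^2 - 7*h - 8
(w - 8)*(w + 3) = w^2 - 5*w - 24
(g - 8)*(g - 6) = g^2 - 14*g + 48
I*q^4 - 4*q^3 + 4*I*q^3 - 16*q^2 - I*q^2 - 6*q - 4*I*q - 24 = (q + 4)*(q + 2*I)*(q + 3*I)*(I*q + 1)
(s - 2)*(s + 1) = s^2 - s - 2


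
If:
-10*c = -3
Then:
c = 3/10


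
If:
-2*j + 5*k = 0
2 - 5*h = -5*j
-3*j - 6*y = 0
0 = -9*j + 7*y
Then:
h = 2/5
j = 0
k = 0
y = 0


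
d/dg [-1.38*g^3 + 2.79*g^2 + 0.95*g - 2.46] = -4.14*g^2 + 5.58*g + 0.95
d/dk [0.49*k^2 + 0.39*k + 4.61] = 0.98*k + 0.39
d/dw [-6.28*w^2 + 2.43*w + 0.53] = 2.43 - 12.56*w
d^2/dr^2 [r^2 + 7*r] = 2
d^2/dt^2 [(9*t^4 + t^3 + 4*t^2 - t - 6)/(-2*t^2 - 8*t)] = (-9*t^6 - 108*t^5 - 432*t^4 + t^3 + 18*t^2 + 72*t + 96)/(t^3*(t^3 + 12*t^2 + 48*t + 64))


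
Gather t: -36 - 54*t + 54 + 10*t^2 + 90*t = 10*t^2 + 36*t + 18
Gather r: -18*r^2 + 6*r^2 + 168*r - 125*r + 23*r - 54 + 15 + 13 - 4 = -12*r^2 + 66*r - 30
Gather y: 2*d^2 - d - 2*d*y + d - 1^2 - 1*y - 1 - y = 2*d^2 + y*(-2*d - 2) - 2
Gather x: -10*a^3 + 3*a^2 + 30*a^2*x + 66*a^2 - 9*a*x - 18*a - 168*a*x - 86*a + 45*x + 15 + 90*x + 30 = -10*a^3 + 69*a^2 - 104*a + x*(30*a^2 - 177*a + 135) + 45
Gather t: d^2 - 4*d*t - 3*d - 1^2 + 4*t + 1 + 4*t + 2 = d^2 - 3*d + t*(8 - 4*d) + 2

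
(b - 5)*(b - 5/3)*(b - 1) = b^3 - 23*b^2/3 + 15*b - 25/3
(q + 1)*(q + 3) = q^2 + 4*q + 3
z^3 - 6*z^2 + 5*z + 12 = (z - 4)*(z - 3)*(z + 1)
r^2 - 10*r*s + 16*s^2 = (r - 8*s)*(r - 2*s)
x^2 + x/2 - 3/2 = (x - 1)*(x + 3/2)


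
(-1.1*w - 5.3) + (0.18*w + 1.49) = -0.92*w - 3.81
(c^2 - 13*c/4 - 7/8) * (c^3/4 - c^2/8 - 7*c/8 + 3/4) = c^5/4 - 15*c^4/16 - 11*c^3/16 + 237*c^2/64 - 107*c/64 - 21/32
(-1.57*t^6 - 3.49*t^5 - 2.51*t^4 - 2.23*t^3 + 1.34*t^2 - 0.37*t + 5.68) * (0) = 0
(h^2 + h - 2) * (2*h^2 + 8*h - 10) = 2*h^4 + 10*h^3 - 6*h^2 - 26*h + 20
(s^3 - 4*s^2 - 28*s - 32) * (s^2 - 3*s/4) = s^5 - 19*s^4/4 - 25*s^3 - 11*s^2 + 24*s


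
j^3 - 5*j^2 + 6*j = j*(j - 3)*(j - 2)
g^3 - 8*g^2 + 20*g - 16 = (g - 4)*(g - 2)^2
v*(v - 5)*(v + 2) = v^3 - 3*v^2 - 10*v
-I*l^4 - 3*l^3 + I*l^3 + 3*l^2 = l^2*(l - 3*I)*(-I*l + I)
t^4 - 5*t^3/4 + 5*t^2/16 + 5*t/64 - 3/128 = (t - 3/4)*(t - 1/2)*(t - 1/4)*(t + 1/4)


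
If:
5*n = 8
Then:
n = 8/5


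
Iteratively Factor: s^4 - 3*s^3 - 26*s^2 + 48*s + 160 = (s - 5)*(s^3 + 2*s^2 - 16*s - 32) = (s - 5)*(s - 4)*(s^2 + 6*s + 8) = (s - 5)*(s - 4)*(s + 2)*(s + 4)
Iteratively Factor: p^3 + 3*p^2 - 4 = (p + 2)*(p^2 + p - 2) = (p - 1)*(p + 2)*(p + 2)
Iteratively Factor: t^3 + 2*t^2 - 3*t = (t)*(t^2 + 2*t - 3) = t*(t - 1)*(t + 3)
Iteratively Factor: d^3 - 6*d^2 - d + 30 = (d + 2)*(d^2 - 8*d + 15) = (d - 5)*(d + 2)*(d - 3)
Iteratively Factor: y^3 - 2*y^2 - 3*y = (y - 3)*(y^2 + y) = y*(y - 3)*(y + 1)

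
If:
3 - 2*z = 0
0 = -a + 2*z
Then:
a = 3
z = 3/2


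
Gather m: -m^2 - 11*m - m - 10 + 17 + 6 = -m^2 - 12*m + 13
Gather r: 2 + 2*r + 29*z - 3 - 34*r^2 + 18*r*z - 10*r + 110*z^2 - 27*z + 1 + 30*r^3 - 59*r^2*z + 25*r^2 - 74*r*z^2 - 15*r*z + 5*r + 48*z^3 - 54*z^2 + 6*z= 30*r^3 + r^2*(-59*z - 9) + r*(-74*z^2 + 3*z - 3) + 48*z^3 + 56*z^2 + 8*z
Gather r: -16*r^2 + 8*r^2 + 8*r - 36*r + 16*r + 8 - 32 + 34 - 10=-8*r^2 - 12*r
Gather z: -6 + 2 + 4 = 0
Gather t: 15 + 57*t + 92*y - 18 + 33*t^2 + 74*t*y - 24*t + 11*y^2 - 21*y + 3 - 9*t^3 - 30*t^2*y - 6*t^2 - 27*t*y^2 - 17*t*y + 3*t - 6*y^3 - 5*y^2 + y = -9*t^3 + t^2*(27 - 30*y) + t*(-27*y^2 + 57*y + 36) - 6*y^3 + 6*y^2 + 72*y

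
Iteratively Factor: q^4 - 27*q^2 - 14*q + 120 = (q - 2)*(q^3 + 2*q^2 - 23*q - 60) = (q - 2)*(q + 4)*(q^2 - 2*q - 15) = (q - 2)*(q + 3)*(q + 4)*(q - 5)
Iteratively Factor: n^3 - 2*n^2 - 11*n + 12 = (n + 3)*(n^2 - 5*n + 4) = (n - 1)*(n + 3)*(n - 4)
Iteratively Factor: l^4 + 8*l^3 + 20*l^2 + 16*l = (l)*(l^3 + 8*l^2 + 20*l + 16) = l*(l + 4)*(l^2 + 4*l + 4) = l*(l + 2)*(l + 4)*(l + 2)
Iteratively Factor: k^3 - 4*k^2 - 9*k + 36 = (k - 3)*(k^2 - k - 12) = (k - 3)*(k + 3)*(k - 4)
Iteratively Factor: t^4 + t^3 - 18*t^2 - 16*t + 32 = (t - 4)*(t^3 + 5*t^2 + 2*t - 8) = (t - 4)*(t + 4)*(t^2 + t - 2) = (t - 4)*(t + 2)*(t + 4)*(t - 1)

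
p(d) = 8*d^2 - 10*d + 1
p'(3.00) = 38.00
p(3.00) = 43.00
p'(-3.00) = -58.00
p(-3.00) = 103.00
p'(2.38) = 28.08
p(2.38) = 22.52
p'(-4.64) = -84.24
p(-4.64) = 219.64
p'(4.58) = 63.28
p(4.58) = 123.01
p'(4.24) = 57.84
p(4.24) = 102.42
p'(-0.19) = -13.04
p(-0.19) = 3.19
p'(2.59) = 31.44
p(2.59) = 28.76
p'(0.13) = -7.92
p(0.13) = -0.16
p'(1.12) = 7.92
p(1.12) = -0.16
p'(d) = 16*d - 10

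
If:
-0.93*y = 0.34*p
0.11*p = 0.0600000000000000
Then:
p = 0.55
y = -0.20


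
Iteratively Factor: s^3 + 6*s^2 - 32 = (s + 4)*(s^2 + 2*s - 8) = (s + 4)^2*(s - 2)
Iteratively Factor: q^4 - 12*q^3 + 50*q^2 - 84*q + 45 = (q - 1)*(q^3 - 11*q^2 + 39*q - 45) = (q - 3)*(q - 1)*(q^2 - 8*q + 15) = (q - 3)^2*(q - 1)*(q - 5)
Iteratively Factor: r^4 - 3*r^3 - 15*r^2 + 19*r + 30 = (r + 3)*(r^3 - 6*r^2 + 3*r + 10) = (r + 1)*(r + 3)*(r^2 - 7*r + 10) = (r - 5)*(r + 1)*(r + 3)*(r - 2)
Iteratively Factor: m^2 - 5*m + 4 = (m - 1)*(m - 4)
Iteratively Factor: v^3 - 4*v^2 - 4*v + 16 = (v - 2)*(v^2 - 2*v - 8) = (v - 4)*(v - 2)*(v + 2)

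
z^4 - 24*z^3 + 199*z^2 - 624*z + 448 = (z - 8)^2*(z - 7)*(z - 1)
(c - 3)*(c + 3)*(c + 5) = c^3 + 5*c^2 - 9*c - 45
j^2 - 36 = (j - 6)*(j + 6)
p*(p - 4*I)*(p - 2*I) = p^3 - 6*I*p^2 - 8*p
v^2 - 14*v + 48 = (v - 8)*(v - 6)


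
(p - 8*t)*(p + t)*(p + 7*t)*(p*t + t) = p^4*t + p^3*t - 57*p^2*t^3 - 56*p*t^4 - 57*p*t^3 - 56*t^4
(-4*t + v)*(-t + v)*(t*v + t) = 4*t^3*v + 4*t^3 - 5*t^2*v^2 - 5*t^2*v + t*v^3 + t*v^2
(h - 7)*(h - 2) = h^2 - 9*h + 14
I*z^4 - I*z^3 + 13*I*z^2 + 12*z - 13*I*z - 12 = (z - 3*I)*(z - I)*(z + 4*I)*(I*z - I)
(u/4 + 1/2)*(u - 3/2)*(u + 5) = u^3/4 + 11*u^2/8 - u/8 - 15/4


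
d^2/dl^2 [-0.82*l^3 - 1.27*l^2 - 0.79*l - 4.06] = -4.92*l - 2.54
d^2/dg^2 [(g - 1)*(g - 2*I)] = 2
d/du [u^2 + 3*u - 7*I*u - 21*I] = 2*u + 3 - 7*I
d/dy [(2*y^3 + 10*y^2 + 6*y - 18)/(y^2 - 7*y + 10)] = 2*(y^4 - 14*y^3 - 8*y^2 + 118*y - 33)/(y^4 - 14*y^3 + 69*y^2 - 140*y + 100)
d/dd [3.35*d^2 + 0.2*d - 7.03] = 6.7*d + 0.2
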